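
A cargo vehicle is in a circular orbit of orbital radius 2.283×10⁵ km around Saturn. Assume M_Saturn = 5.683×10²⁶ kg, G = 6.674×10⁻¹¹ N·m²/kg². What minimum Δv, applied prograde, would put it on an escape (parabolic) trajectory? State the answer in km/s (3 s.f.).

μ = GM = 6.674×10⁻¹¹ × 5.683×10²⁶ = 3.793×10¹⁶ m³/s².
r = 2.283×10⁵ km = 2.283×10⁸ m.
Circular speed v_c = √(μ/r) = 12890 m/s.
Escape speed v_esc = √(2μ/r) = √2 × v_c = 18230 m/s.
Δv = v_esc − v_c = 5339 m/s = 5.339 km/s.

Δv ≈ 5.34 km/s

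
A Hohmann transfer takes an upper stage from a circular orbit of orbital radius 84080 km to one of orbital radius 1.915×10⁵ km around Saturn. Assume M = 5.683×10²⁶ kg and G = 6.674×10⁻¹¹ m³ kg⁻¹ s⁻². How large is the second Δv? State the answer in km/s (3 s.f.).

Δv ≈ 3.08 km/s

μ = GM = 6.674×10⁻¹¹ × 5.683×10²⁶ = 3.793×10¹⁶ m³/s².
r₁ = 84080 km = 8.408×10⁷ m.
r₂ = 1.915×10⁵ km = 1.915×10⁸ m.
Transfer ellipse a_t = (r₁ + r₂)/2 = 1.378×10⁸ m.
At r₁: circular v_c1 = √(μ/r₁) = 21240 m/s; transfer-perikrone v_p = √[μ(2/r₁ − 1/a_t)] = 25040 m/s.
At r₂: circular v_c2 = √(μ/r₂) = 14070 m/s; transfer-apokrone v_a = √[μ(2/r₂ − 1/a_t)] = 10990 m/s.
Δv₂ = v_c2 − v_a = 3080 m/s.
= 3.080 km/s.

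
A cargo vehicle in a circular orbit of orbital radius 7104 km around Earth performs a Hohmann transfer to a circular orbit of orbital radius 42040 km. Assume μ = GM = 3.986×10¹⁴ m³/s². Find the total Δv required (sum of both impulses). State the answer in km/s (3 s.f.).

r₁ = 7104 km = 7.104×10⁶ m.
r₂ = 42040 km = 4.204×10⁷ m.
Transfer ellipse a_t = (r₁ + r₂)/2 = 2.457×10⁷ m.
At r₁: circular v_c1 = √(μ/r₁) = 7491 m/s; transfer-perigee v_p = √[μ(2/r₁ − 1/a_t)] = 9798 m/s.
Δv₁ = v_p − v_c1 = 2307 m/s.
At r₂: circular v_c2 = √(μ/r₂) = 3079 m/s; transfer-apogee v_a = √[μ(2/r₂ − 1/a_t)] = 1656 m/s.
Δv₂ = v_c2 − v_a = 1424 m/s.
Total Δv = Δv₁ + Δv₂ = 3731 m/s = 3.731 km/s.

Δv_total ≈ 3.73 km/s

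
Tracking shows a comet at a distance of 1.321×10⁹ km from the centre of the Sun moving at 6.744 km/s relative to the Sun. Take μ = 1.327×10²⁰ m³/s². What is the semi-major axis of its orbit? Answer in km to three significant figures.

r = 1.321×10¹² m.
Specific orbital energy ε = v²/2 − μ/r = (6744)²/2 − 1.327×10²⁰/1.321×10¹² = -7.771×10⁷ J/kg.
Since ε = −μ/(2a), a = −μ/(2ε) = 8.538×10¹¹ m = 8.5378×10⁸ km.

a ≈ 8.54×10⁸ km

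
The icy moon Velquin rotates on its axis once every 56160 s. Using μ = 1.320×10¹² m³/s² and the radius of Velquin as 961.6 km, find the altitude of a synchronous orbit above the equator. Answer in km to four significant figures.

A synchronous orbit has period T, so by Kepler's third law a = (μT²/4π²)^(1/3).
μT²/4π² = 1.320×10¹² × (5.616×10⁴)² / 39.48 = 1.055×10²⁰ m³.
a = 4.725×10⁶ m = 4724.5 km.
Altitude h = a − R = 4724.5 − 961.6 = 3762.9 km.

h_sync ≈ 3763 km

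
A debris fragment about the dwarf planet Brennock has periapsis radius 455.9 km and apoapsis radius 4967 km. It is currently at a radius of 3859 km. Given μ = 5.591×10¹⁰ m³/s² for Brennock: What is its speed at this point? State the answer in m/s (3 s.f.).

v ≈ 91.4 m/s

Semi-major axis a = (r_p + r_a)/2 = 2711.4 km = 2.711×10⁶ m.
Vis-viva: v² = μ(2/r − 1/a) = 5.591×10¹⁰ × (5.183×10⁻⁷ − 3.688×10⁻⁷) = 8.356×10³ m²/s².
v = 91.41 m/s.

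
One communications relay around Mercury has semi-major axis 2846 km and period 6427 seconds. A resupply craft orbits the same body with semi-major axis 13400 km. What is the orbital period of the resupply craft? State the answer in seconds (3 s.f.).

T₂ ≈ 65700 seconds

Kepler's third law: T² ∝ a³, so T₂ = T₁ (a₂/a₁)^(3/2).
a₂/a₁ = 4.708, (a₂/a₁)^(3/2) = 10.22.
T₂ = 6427 × 10.22 = 65660 seconds.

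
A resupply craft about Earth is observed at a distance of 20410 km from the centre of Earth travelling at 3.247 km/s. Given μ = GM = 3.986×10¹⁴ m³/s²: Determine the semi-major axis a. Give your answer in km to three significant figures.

a ≈ 14000 km

r = 2.041×10⁷ m.
Specific orbital energy ε = v²/2 − μ/r = (3247)²/2 − 3.986×10¹⁴/2.041×10⁷ = -1.426×10⁷ J/kg.
Since ε = −μ/(2a), a = −μ/(2ε) = 1.398×10⁷ m = 13978 km.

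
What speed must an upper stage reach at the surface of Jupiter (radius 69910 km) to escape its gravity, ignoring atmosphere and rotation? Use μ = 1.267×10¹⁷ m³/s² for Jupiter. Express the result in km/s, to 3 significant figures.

r = R = 6.991×10⁷ m.
Escape speed v_esc = √(2μ/r) = √(2 × 1.267×10¹⁷ / 6.991×10⁷) = √(3.625×10⁹) = 60210 m/s.
= 60.21 km/s.

v_esc ≈ 60.2 km/s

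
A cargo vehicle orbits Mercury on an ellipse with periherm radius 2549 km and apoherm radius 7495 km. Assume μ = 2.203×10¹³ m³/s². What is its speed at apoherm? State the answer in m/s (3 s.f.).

v ≈ 1220 m/s

Semi-major axis a = (r_p + r_a)/2 = 5022.0 km = 5.022×10⁶ m.
Vis-viva: v² = μ(2/r − 1/a) = 2.203×10¹³ × (2.668×10⁻⁷ − 1.991×10⁻⁷) = 1.492×10⁶ m²/s².
v = 1221 m/s.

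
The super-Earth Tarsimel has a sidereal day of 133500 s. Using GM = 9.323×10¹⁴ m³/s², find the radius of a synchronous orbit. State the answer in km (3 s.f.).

A synchronous orbit has period T, so by Kepler's third law a = (μT²/4π²)^(1/3).
μT²/4π² = 9.323×10¹⁴ × (1.335×10⁵)² / 39.48 = 4.209×10²³ m³.
a = 7.494×10⁷ m = 74941 km.

r_sync ≈ 74900 km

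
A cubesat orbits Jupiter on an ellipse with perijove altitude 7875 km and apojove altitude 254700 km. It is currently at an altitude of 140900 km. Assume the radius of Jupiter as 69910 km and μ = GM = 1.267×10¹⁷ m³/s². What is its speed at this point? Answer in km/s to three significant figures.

r_p = 69910 + 7875 = 77785 km = 7.7785×10⁷ m.
r_a = 69910 + 254700 = 324610 km = 3.2461×10⁸ m.
r = 69910 + 140900 = 2.1081×10⁵ km = 2.108×10⁸ m.
Semi-major axis a = (r_p + r_a)/2 = 2.0120×10⁵ km = 2.012×10⁸ m.
Vis-viva: v² = μ(2/r − 1/a) = 1.267×10¹⁷ × (9.487×10⁻⁹ − 4.970×10⁻⁹) = 5.723×10⁸ m²/s².
v = 23920 m/s = 23.92 km/s.

v ≈ 23.9 km/s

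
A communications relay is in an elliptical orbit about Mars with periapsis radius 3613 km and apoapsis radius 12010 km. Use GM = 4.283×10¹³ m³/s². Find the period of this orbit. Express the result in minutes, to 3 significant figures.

T ≈ 349 minutes

Semi-major axis a = (r_p + r_a)/2 = (3613.0 + 12010)/2 = 7811.5 km = 7.812×10⁶ m.
By Kepler's third law T = 2π√(a³/μ) = 2π × 3.336×10³ = 2.096×10⁴ s.
= 349.3 minutes.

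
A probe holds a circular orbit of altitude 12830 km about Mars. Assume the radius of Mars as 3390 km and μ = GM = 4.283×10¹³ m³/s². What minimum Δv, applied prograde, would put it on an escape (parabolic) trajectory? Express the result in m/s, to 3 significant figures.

r = 3390 + 12830 = 16220 km = 1.6220×10⁷ m.
Circular speed v_c = √(μ/r) = 1625 m/s.
Escape speed v_esc = √(2μ/r) = √2 × v_c = 2298 m/s.
Δv = v_esc − v_c = 673.1 m/s.

Δv ≈ 673 m/s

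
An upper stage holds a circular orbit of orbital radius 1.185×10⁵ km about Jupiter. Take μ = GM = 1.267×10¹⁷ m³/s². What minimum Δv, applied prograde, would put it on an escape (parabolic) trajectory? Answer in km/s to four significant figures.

r = 1.185×10⁵ km = 1.185×10⁸ m.
Circular speed v_c = √(μ/r) = 32700 m/s.
Escape speed v_esc = √(2μ/r) = √2 × v_c = 46240 m/s.
Δv = v_esc − v_c = 13540 m/s = 13.54 km/s.

Δv ≈ 13.54 km/s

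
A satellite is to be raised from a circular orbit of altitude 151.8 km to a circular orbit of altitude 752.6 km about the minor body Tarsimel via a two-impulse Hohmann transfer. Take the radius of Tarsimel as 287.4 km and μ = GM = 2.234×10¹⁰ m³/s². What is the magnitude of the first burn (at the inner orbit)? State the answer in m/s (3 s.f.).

Δv ≈ 41.9 m/s

r₁ = 287.4 + 151.8 = 439.20 km = 4.3920×10⁵ m.
r₂ = 287.4 + 752.6 = 1040.0 km = 1.0400×10⁶ m.
Transfer ellipse a_t = (r₁ + r₂)/2 = 7.396×10⁵ m.
At r₁: circular v_c1 = √(μ/r₁) = 225.5 m/s; transfer-periapsis v_p = √[μ(2/r₁ − 1/a_t)] = 267.4 m/s.
Δv₁ = v_p − v_c1 = 41.91 m/s.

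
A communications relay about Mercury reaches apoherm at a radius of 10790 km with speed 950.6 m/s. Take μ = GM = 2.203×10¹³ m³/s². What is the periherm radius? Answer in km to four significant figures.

periherm radius ≈ 3066 km

r_a = 1.079×10⁷ m.
Specific energy ε = v²/2 − μ/r = -1.590×10⁶ J/kg, so a = −μ/(2ε) = 6.928×10⁶ m.
The apsides satisfy r_p + r_a = 2a, so the periherm radius is 2a − r_a = 3.066×10⁶ m = 3066.3 km.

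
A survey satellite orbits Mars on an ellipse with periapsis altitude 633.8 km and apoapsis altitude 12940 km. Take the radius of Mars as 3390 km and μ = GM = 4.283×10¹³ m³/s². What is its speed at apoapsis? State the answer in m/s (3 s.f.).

r_p = 3390 + 633.8 = 4023.8 km = 4.0238×10⁶ m.
r_a = 3390 + 12940 = 16330 km = 1.6330×10⁷ m.
Semi-major axis a = (r_p + r_a)/2 = 10177 km = 1.018×10⁷ m.
Vis-viva: v² = μ(2/r − 1/a) = 4.283×10¹³ × (1.225×10⁻⁷ − 9.826×10⁻⁸) = 1.037×10⁶ m²/s².
v = 1018 m/s.

v ≈ 1020 m/s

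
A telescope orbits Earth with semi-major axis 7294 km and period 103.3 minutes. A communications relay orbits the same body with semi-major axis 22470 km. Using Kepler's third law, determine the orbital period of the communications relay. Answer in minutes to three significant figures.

T₂ ≈ 559 minutes

Kepler's third law: T² ∝ a³, so T₂ = T₁ (a₂/a₁)^(3/2).
a₂/a₁ = 3.081, (a₂/a₁)^(3/2) = 5.407.
T₂ = 103.3 × 5.407 = 558.5 minutes.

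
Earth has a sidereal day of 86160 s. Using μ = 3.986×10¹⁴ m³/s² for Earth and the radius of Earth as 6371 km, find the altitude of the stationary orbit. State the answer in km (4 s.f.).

A synchronous orbit has period T, so by Kepler's third law a = (μT²/4π²)^(1/3).
μT²/4π² = 3.986×10¹⁴ × (8.616×10⁴)² / 39.48 = 7.495×10²² m³.
a = 4.216×10⁷ m = 42163 km.
Altitude h = a − R = 42163 − 6371 = 35792 km.

h_sync ≈ 35790 km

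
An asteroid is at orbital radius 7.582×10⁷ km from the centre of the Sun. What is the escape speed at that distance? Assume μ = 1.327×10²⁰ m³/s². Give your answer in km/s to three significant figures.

v_esc ≈ 59.2 km/s

r = 7.582×10⁷ km = 7.582×10¹⁰ m.
Escape speed v_esc = √(2μ/r) = √(2 × 1.327×10²⁰ / 7.582×10¹⁰) = √(3.500×10⁹) = 59160 m/s.
= 59.16 km/s.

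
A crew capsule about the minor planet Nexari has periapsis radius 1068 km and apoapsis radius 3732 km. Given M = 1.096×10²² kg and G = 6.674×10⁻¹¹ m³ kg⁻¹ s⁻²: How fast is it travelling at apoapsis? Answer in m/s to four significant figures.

v ≈ 295.3 m/s

μ = GM = 6.674×10⁻¹¹ × 1.096×10²² = 7.315×10¹¹ m³/s².
Semi-major axis a = (r_p + r_a)/2 = 2400.0 km = 2.400×10⁶ m.
Vis-viva: v² = μ(2/r − 1/a) = 7.315×10¹¹ × (5.359×10⁻⁷ − 4.167×10⁻⁷) = 8.722×10⁴ m²/s².
v = 295.3 m/s.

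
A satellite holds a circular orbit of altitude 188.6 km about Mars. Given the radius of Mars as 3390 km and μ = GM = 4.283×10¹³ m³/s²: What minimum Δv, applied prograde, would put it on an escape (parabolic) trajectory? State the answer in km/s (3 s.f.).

r = 3390 + 188.6 = 3578.6 km = 3.5786×10⁶ m.
Circular speed v_c = √(μ/r) = 3460 m/s.
Escape speed v_esc = √(2μ/r) = √2 × v_c = 4893 m/s.
Δv = v_esc − v_c = 1433 m/s = 1.433 km/s.

Δv ≈ 1.43 km/s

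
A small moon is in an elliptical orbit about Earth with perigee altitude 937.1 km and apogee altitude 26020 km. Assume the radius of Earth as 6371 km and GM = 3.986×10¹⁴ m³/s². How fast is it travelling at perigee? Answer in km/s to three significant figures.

r_p = 6371 + 937.1 = 7308.1 km = 7.3081×10⁶ m.
r_a = 6371 + 26020 = 32391 km = 3.2391×10⁷ m.
Semi-major axis a = (r_p + r_a)/2 = 19850 km = 1.985×10⁷ m.
Vis-viva: v² = μ(2/r − 1/a) = 3.986×10¹⁴ × (2.737×10⁻⁷ − 5.038×10⁻⁸) = 8.900×10⁷ m²/s².
v = 9434 m/s = 9.434 km/s.

v ≈ 9.43 km/s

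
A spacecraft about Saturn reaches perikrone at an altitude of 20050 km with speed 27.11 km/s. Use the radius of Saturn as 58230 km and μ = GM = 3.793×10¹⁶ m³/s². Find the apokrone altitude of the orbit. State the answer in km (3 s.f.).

apokrone altitude ≈ 1.87×10⁵ km

r_p = 58230 + 20050 = 78280 km = 7.828×10⁷ m.
Specific energy ε = v²/2 − μ/r = -1.171×10⁸ J/kg, so a = −μ/(2ε) = 1.620×10⁸ m.
The apsides satisfy r_p + r_a = 2a, so the apokrone radius is 2a − r_p = 2.457×10⁸ m = 2.4572×10⁵ km.
Apokrone altitude = 2.4572×10⁵ − 58230 = 1.8749×10⁵ km.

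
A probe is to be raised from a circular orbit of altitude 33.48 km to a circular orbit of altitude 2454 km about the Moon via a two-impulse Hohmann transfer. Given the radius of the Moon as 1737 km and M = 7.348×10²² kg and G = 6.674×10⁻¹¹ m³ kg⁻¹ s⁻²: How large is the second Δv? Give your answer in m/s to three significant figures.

μ = GM = 6.674×10⁻¹¹ × 7.348×10²² = 4.904×10¹² m³/s².
r₁ = 1737 + 33.48 = 1770.5 km = 1.7705×10⁶ m.
r₂ = 1737 + 2454 = 4191.0 km = 4.1910×10⁶ m.
Transfer ellipse a_t = (r₁ + r₂)/2 = 2.981×10⁶ m.
At r₁: circular v_c1 = √(μ/r₁) = 1664 m/s; transfer-perilune v_p = √[μ(2/r₁ − 1/a_t)] = 1973 m/s.
At r₂: circular v_c2 = √(μ/r₂) = 1082 m/s; transfer-apolune v_a = √[μ(2/r₂ − 1/a_t)] = 833.7 m/s.
Δv₂ = v_c2 − v_a = 248.0 m/s.

Δv ≈ 248 m/s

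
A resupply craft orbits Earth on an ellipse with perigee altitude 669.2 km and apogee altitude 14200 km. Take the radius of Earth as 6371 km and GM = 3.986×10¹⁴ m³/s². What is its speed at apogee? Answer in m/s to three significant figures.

r_p = 6371 + 669.2 = 7040.2 km = 7.0402×10⁶ m.
r_a = 6371 + 14200 = 20571 km = 2.0571×10⁷ m.
Semi-major axis a = (r_p + r_a)/2 = 13806 km = 1.381×10⁷ m.
Vis-viva: v² = μ(2/r − 1/a) = 3.986×10¹⁴ × (9.722×10⁻⁸ − 7.243×10⁻⁸) = 9.881×10⁶ m²/s².
v = 3143 m/s.

v ≈ 3140 m/s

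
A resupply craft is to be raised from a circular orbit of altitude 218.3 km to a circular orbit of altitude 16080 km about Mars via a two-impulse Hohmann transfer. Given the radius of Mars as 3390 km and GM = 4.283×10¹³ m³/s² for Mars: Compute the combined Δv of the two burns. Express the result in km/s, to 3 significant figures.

Δv_total ≈ 1.68 km/s

r₁ = 3390 + 218.3 = 3608.3 km = 3.6083×10⁶ m.
r₂ = 3390 + 16080 = 19470 km = 1.9470×10⁷ m.
Transfer ellipse a_t = (r₁ + r₂)/2 = 1.154×10⁷ m.
At r₁: circular v_c1 = √(μ/r₁) = 3445 m/s; transfer-periapsis v_p = √[μ(2/r₁ − 1/a_t)] = 4475 m/s.
Δv₁ = v_p − v_c1 = 1030 m/s.
At r₂: circular v_c2 = √(μ/r₂) = 1483 m/s; transfer-apoapsis v_a = √[μ(2/r₂ − 1/a_t)] = 829.4 m/s.
Δv₂ = v_c2 − v_a = 653.8 m/s.
Total Δv = Δv₁ + Δv₂ = 1684 m/s = 1.684 km/s.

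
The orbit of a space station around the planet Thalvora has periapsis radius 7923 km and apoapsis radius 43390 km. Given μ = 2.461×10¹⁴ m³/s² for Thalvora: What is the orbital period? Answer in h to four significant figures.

Semi-major axis a = (r_p + r_a)/2 = (7923.0 + 43390)/2 = 25656 km = 2.566×10⁷ m.
By Kepler's third law T = 2π√(a³/μ) = 2π × 8.284×10³ = 5.205×10⁴ s.
= 14.46 h.

T ≈ 14.46 h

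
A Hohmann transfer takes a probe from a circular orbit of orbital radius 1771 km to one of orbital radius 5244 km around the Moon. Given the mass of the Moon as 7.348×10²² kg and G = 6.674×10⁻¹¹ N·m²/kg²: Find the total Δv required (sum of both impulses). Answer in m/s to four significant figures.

μ = GM = 6.674×10⁻¹¹ × 7.348×10²² = 4.904×10¹² m³/s².
r₁ = 1771 km = 1.771×10⁶ m.
r₂ = 5244 km = 5.244×10⁶ m.
Transfer ellipse a_t = (r₁ + r₂)/2 = 3.508×10⁶ m.
At r₁: circular v_c1 = √(μ/r₁) = 1664 m/s; transfer-perilune v_p = √[μ(2/r₁ − 1/a_t)] = 2035 m/s.
Δv₁ = v_p − v_c1 = 370.6 m/s.
At r₂: circular v_c2 = √(μ/r₂) = 967.0 m/s; transfer-apolune v_a = √[μ(2/r₂ − 1/a_t)] = 687.2 m/s.
Δv₂ = v_c2 − v_a = 279.9 m/s.
Total Δv = Δv₁ + Δv₂ = 650.5 m/s.

Δv_total ≈ 650.5 m/s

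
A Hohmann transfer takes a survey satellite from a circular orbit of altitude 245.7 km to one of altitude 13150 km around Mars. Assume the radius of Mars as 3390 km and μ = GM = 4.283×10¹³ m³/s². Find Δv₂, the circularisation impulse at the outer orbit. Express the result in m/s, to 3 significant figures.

r₁ = 3390 + 245.7 = 3635.7 km = 3.6357×10⁶ m.
r₂ = 3390 + 13150 = 16540 km = 1.6540×10⁷ m.
Transfer ellipse a_t = (r₁ + r₂)/2 = 1.009×10⁷ m.
At r₁: circular v_c1 = √(μ/r₁) = 3432 m/s; transfer-periapsis v_p = √[μ(2/r₁ − 1/a_t)] = 4395 m/s.
At r₂: circular v_c2 = √(μ/r₂) = 1609 m/s; transfer-apoapsis v_a = √[μ(2/r₂ − 1/a_t)] = 966.1 m/s.
Δv₂ = v_c2 − v_a = 643.1 m/s.

Δv ≈ 643 m/s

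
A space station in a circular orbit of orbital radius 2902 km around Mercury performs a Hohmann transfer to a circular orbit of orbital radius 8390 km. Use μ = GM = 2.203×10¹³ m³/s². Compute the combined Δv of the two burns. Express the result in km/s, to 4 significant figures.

r₁ = 2902 km = 2.902×10⁶ m.
r₂ = 8390 km = 8.390×10⁶ m.
Transfer ellipse a_t = (r₁ + r₂)/2 = 5.646×10⁶ m.
At r₁: circular v_c1 = √(μ/r₁) = 2755 m/s; transfer-periherm v_p = √[μ(2/r₁ − 1/a_t)] = 3359 m/s.
Δv₁ = v_p − v_c1 = 603.4 m/s.
At r₂: circular v_c2 = √(μ/r₂) = 1620 m/s; transfer-apoherm v_a = √[μ(2/r₂ − 1/a_t)] = 1162 m/s.
Δv₂ = v_c2 − v_a = 458.7 m/s.
Total Δv = Δv₁ + Δv₂ = 1062 m/s = 1.062 km/s.

Δv_total ≈ 1.062 km/s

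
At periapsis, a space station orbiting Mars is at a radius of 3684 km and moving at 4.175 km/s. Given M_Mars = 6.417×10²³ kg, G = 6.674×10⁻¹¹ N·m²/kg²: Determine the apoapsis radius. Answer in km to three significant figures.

apoapsis radius ≈ 11000 km

μ = GM = 6.674×10⁻¹¹ × 6.417×10²³ = 4.283×10¹³ m³/s².
r_p = 3.684×10⁶ m.
Specific energy ε = v²/2 − μ/r = -2.910×10⁶ J/kg, so a = −μ/(2ε) = 7.359×10⁶ m.
The apsides satisfy r_p + r_a = 2a, so the apoapsis radius is 2a − r_p = 1.103×10⁷ m = 11034 km.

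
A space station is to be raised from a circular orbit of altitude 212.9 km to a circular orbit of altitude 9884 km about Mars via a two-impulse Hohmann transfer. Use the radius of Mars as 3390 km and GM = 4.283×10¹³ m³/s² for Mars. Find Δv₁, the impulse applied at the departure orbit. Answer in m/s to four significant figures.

r₁ = 3390 + 212.9 = 3602.9 km = 3.6029×10⁶ m.
r₂ = 3390 + 9884 = 13274 km = 1.3274×10⁷ m.
Transfer ellipse a_t = (r₁ + r₂)/2 = 8.438×10⁶ m.
At r₁: circular v_c1 = √(μ/r₁) = 3448 m/s; transfer-periapsis v_p = √[μ(2/r₁ − 1/a_t)] = 4324 m/s.
Δv₁ = v_p − v_c1 = 876.5 m/s.

Δv ≈ 876.5 m/s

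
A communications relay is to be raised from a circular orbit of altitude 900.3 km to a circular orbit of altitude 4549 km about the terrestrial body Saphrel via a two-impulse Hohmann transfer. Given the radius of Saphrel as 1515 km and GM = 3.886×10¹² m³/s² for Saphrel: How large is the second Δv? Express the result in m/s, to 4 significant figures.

Δv ≈ 196.3 m/s

r₁ = 1515 + 900.3 = 2415.3 km = 2.4153×10⁶ m.
r₂ = 1515 + 4549 = 6064.0 km = 6.0640×10⁶ m.
Transfer ellipse a_t = (r₁ + r₂)/2 = 4.240×10⁶ m.
At r₁: circular v_c1 = √(μ/r₁) = 1268 m/s; transfer-periapsis v_p = √[μ(2/r₁ − 1/a_t)] = 1517 m/s.
At r₂: circular v_c2 = √(μ/r₂) = 800.5 m/s; transfer-apoapsis v_a = √[μ(2/r₂ − 1/a_t)] = 604.2 m/s.
Δv₂ = v_c2 − v_a = 196.3 m/s.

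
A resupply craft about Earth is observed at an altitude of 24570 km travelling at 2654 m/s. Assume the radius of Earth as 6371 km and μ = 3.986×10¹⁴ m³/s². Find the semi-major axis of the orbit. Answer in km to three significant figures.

r = 6371 + 24570 = 30941 km = 3.094×10⁷ m.
Vis-viva rearranged: 1/a = 2/r − v²/μ = 6.464×10⁻⁸ − 1.767×10⁻⁸ = 4.697×10⁻⁸ m⁻¹.
a = 2.129×10⁷ m = 21291 km.

a ≈ 21300 km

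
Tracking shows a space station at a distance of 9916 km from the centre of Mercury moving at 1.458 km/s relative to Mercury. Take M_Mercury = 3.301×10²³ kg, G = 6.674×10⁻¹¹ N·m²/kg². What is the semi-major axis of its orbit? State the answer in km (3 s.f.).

a ≈ 9510 km

μ = GM = 6.674×10⁻¹¹ × 3.301×10²³ = 2.203×10¹³ m³/s².
r = 9.916×10⁶ m.
Specific orbital energy ε = v²/2 − μ/r = (1458)²/2 − 2.203×10¹³/9.916×10⁶ = -1.159×10⁶ J/kg.
Since ε = −μ/(2a), a = −μ/(2ε) = 9.505×10⁶ m = 9505.3 km.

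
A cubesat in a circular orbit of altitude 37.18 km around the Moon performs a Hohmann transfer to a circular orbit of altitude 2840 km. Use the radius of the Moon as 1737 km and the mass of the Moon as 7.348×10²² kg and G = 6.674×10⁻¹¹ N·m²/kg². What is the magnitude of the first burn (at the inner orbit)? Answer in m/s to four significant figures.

μ = GM = 6.674×10⁻¹¹ × 7.348×10²² = 4.904×10¹² m³/s².
r₁ = 1737 + 37.18 = 1774.2 km = 1.7742×10⁶ m.
r₂ = 1737 + 2840 = 4577.0 km = 4.5770×10⁶ m.
Transfer ellipse a_t = (r₁ + r₂)/2 = 3.176×10⁶ m.
At r₁: circular v_c1 = √(μ/r₁) = 1663 m/s; transfer-perilune v_p = √[μ(2/r₁ − 1/a_t)] = 1996 m/s.
Δv₁ = v_p − v_c1 = 333.4 m/s.

Δv ≈ 333.4 m/s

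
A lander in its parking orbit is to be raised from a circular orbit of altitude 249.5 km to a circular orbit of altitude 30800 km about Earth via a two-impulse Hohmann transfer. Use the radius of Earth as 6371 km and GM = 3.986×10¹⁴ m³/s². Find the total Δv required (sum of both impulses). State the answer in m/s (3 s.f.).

Δv_total ≈ 3820 m/s

r₁ = 6371 + 249.5 = 6620.5 km = 6.6205×10⁶ m.
r₂ = 6371 + 30800 = 37171 km = 3.7171×10⁷ m.
Transfer ellipse a_t = (r₁ + r₂)/2 = 2.190×10⁷ m.
At r₁: circular v_c1 = √(μ/r₁) = 7759 m/s; transfer-perigee v_p = √[μ(2/r₁ − 1/a_t)] = 10110 m/s.
Δv₁ = v_p − v_c1 = 2351 m/s.
At r₂: circular v_c2 = √(μ/r₂) = 3275 m/s; transfer-apogee v_a = √[μ(2/r₂ − 1/a_t)] = 1801 m/s.
Δv₂ = v_c2 − v_a = 1474 m/s.
Total Δv = Δv₁ + Δv₂ = 3825 m/s.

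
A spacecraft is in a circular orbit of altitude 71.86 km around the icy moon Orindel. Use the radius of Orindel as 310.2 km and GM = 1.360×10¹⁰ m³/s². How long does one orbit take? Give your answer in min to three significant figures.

r = 310.2 + 71.86 = 382.06 km = 3.8206×10⁵ m.
Kepler's third law: T = 2π√(r³/μ) = 2π√((3.821×10⁵)³ / 1.360×10¹⁰).
r³/μ = 4.101×10⁶ s², so T = 2π × 2.025×10³ = 1.272×10⁴ s.
Converting: 1.272×10⁴ s ÷ 60.00 = 212.1 min.

T ≈ 212 min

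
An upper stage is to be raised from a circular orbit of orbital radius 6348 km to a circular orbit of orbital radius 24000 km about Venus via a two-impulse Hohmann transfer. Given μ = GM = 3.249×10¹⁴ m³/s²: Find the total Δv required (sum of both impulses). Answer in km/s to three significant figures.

r₁ = 6348 km = 6.348×10⁶ m.
r₂ = 24000 km = 2.400×10⁷ m.
Transfer ellipse a_t = (r₁ + r₂)/2 = 1.517×10⁷ m.
At r₁: circular v_c1 = √(μ/r₁) = 7154 m/s; transfer-periapsis v_p = √[μ(2/r₁ − 1/a_t)] = 8997 m/s.
Δv₁ = v_p − v_c1 = 1843 m/s.
At r₂: circular v_c2 = √(μ/r₂) = 3679 m/s; transfer-apoapsis v_a = √[μ(2/r₂ − 1/a_t)] = 2380 m/s.
Δv₂ = v_c2 − v_a = 1300 m/s.
Total Δv = Δv₁ + Δv₂ = 3143 m/s = 3.143 km/s.

Δv_total ≈ 3.14 km/s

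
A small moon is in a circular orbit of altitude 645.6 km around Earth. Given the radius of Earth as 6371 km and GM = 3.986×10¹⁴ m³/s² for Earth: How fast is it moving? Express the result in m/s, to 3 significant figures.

v ≈ 7540 m/s

r = 6371 + 645.6 = 7016.6 km = 7.0166×10⁶ m.
For a circular orbit v = √(μ/r) = √(3.986×10¹⁴ / 7.017×10⁶) = √(5.681×10⁷) = 7537 m/s.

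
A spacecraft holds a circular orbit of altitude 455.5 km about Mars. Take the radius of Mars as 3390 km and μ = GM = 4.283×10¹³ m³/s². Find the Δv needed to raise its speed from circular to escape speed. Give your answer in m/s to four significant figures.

Δv ≈ 1382 m/s

r = 3390 + 455.5 = 3845.5 km = 3.8455×10⁶ m.
Circular speed v_c = √(μ/r) = 3337 m/s.
Escape speed v_esc = √(2μ/r) = √2 × v_c = 4720 m/s.
Δv = v_esc − v_c = 1382 m/s.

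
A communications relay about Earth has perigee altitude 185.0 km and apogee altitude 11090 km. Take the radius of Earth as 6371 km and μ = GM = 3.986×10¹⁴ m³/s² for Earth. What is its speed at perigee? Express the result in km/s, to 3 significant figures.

r_p = 6371 + 185.0 = 6556.0 km = 6.5560×10⁶ m.
r_a = 6371 + 11090 = 17461 km = 1.7461×10⁷ m.
Semi-major axis a = (r_p + r_a)/2 = 12008 km = 1.201×10⁷ m.
Vis-viva: v² = μ(2/r − 1/a) = 3.986×10¹⁴ × (3.051×10⁻⁷ − 8.327×10⁻⁸) = 8.841×10⁷ m²/s².
v = 9402 m/s = 9.402 km/s.

v ≈ 9.40 km/s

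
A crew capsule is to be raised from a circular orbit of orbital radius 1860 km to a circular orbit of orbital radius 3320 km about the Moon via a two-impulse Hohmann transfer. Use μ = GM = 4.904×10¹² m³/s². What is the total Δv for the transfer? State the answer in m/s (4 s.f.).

Δv_total ≈ 400.1 m/s

r₁ = 1860 km = 1.860×10⁶ m.
r₂ = 3320 km = 3.320×10⁶ m.
Transfer ellipse a_t = (r₁ + r₂)/2 = 2.590×10⁶ m.
At r₁: circular v_c1 = √(μ/r₁) = 1624 m/s; transfer-perilune v_p = √[μ(2/r₁ − 1/a_t)] = 1838 m/s.
Δv₁ = v_p − v_c1 = 214.6 m/s.
At r₂: circular v_c2 = √(μ/r₂) = 1215 m/s; transfer-apolune v_a = √[μ(2/r₂ − 1/a_t)] = 1030 m/s.
Δv₂ = v_c2 − v_a = 185.4 m/s.
Total Δv = Δv₁ + Δv₂ = 400.1 m/s.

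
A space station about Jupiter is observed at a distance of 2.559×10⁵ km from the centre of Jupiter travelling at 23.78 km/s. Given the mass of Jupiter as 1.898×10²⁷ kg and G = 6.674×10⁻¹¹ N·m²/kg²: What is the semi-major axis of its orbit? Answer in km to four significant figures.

a ≈ 2.984×10⁵ km

μ = GM = 6.674×10⁻¹¹ × 1.898×10²⁷ = 1.267×10¹⁷ m³/s².
r = 2.559×10⁸ m.
Specific orbital energy ε = v²/2 − μ/r = (23780)²/2 − 1.267×10¹⁷/2.559×10⁸ = -2.123×10⁸ J/kg.
Since ε = −μ/(2a), a = −μ/(2ε) = 2.984×10⁸ m = 2.9838×10⁵ km.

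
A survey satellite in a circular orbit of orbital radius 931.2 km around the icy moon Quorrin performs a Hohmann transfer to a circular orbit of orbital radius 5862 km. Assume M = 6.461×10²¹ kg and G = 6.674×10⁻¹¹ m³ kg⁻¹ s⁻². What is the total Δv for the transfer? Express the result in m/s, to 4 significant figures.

μ = GM = 6.674×10⁻¹¹ × 6.461×10²¹ = 4.312×10¹¹ m³/s².
r₁ = 931.2 km = 9.312×10⁵ m.
r₂ = 5862 km = 5.862×10⁶ m.
Transfer ellipse a_t = (r₁ + r₂)/2 = 3.397×10⁶ m.
At r₁: circular v_c1 = √(μ/r₁) = 680.5 m/s; transfer-periapsis v_p = √[μ(2/r₁ − 1/a_t)] = 894.0 m/s.
Δv₁ = v_p − v_c1 = 213.5 m/s.
At r₂: circular v_c2 = √(μ/r₂) = 271.2 m/s; transfer-apoapsis v_a = √[μ(2/r₂ − 1/a_t)] = 142.0 m/s.
Δv₂ = v_c2 − v_a = 129.2 m/s.
Total Δv = Δv₁ + Δv₂ = 342.7 m/s.

Δv_total ≈ 342.7 m/s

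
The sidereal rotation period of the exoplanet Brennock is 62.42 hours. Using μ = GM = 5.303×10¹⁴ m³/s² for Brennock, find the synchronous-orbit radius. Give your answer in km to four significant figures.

T = 62.42 hours = 2.247×10⁵ s.
A synchronous orbit has period T, so by Kepler's third law a = (μT²/4π²)^(1/3).
μT²/4π² = 5.303×10¹⁴ × (2.247×10⁵)² / 39.48 = 6.783×10²³ m³.
a = 8.786×10⁷ m = 87863 km.

r_sync ≈ 87860 km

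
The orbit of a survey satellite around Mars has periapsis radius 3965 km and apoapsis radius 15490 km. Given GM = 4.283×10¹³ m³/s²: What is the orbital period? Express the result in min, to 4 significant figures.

T ≈ 485.5 min

Semi-major axis a = (r_p + r_a)/2 = (3965.0 + 15490)/2 = 9727.5 km = 9.728×10⁶ m.
By Kepler's third law T = 2π√(a³/μ) = 2π × 4.636×10³ = 2.913×10⁴ s.
= 485.5 min.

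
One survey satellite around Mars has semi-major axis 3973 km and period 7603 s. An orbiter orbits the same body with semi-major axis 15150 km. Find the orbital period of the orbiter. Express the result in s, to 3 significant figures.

Kepler's third law: T² ∝ a³, so T₂ = T₁ (a₂/a₁)^(3/2).
a₂/a₁ = 3.813, (a₂/a₁)^(3/2) = 7.446.
T₂ = 7603 × 7.446 = 56610 s.

T₂ ≈ 56600 s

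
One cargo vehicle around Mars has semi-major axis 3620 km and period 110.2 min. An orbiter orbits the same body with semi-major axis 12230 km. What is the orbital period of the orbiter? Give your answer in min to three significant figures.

Kepler's third law: T² ∝ a³, so T₂ = T₁ (a₂/a₁)^(3/2).
a₂/a₁ = 3.378, (a₂/a₁)^(3/2) = 6.210.
T₂ = 110.2 × 6.210 = 684.3 min.

T₂ ≈ 684 min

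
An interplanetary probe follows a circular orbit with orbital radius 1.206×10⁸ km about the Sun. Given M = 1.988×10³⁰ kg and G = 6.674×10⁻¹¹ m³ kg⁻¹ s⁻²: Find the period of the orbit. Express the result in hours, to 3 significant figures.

μ = GM = 6.674×10⁻¹¹ × 1.988×10³⁰ = 1.327×10²⁰ m³/s².
r = 1.206×10⁸ km = 1.206×10¹¹ m.
Kepler's third law: T = 2π√(r³/μ) = 2π√((1.206×10¹¹)³ / 1.327×10²⁰).
r³/μ = 1.322×10¹³ s², so T = 2π × 3.636×10⁶ = 2.285×10⁷ s.
Converting: 2.285×10⁷ s ÷ 3600 = 6346 hours.

T ≈ 6350 hours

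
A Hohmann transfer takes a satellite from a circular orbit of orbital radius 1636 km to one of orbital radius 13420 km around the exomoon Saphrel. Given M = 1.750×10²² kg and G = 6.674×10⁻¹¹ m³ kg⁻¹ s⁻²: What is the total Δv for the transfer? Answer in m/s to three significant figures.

μ = GM = 6.674×10⁻¹¹ × 1.750×10²² = 1.168×10¹² m³/s².
r₁ = 1636 km = 1.636×10⁶ m.
r₂ = 13420 km = 1.342×10⁷ m.
Transfer ellipse a_t = (r₁ + r₂)/2 = 7.528×10⁶ m.
At r₁: circular v_c1 = √(μ/r₁) = 844.9 m/s; transfer-periapsis v_p = √[μ(2/r₁ − 1/a_t)] = 1128 m/s.
Δv₁ = v_p − v_c1 = 283.2 m/s.
At r₂: circular v_c2 = √(μ/r₂) = 295.0 m/s; transfer-apoapsis v_a = √[μ(2/r₂ − 1/a_t)] = 137.5 m/s.
Δv₂ = v_c2 − v_a = 157.5 m/s.
Total Δv = Δv₁ + Δv₂ = 440.7 m/s.

Δv_total ≈ 441 m/s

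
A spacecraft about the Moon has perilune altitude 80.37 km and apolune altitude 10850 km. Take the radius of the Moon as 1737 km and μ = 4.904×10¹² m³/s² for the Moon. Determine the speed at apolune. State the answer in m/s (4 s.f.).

v ≈ 313.5 m/s

r_p = 1737 + 80.37 = 1817.4 km = 1.8174×10⁶ m.
r_a = 1737 + 10850 = 12587 km = 1.2587×10⁷ m.
Semi-major axis a = (r_p + r_a)/2 = 7202.2 km = 7.202×10⁶ m.
Vis-viva: v² = μ(2/r − 1/a) = 4.904×10¹² × (1.589×10⁻⁷ − 1.388×10⁻⁷) = 9.831×10⁴ m²/s².
v = 313.5 m/s.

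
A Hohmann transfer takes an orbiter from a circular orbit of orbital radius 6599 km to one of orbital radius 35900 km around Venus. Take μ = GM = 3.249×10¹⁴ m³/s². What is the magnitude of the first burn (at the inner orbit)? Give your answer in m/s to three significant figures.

Δv ≈ 2100 m/s

r₁ = 6599 km = 6.599×10⁶ m.
r₂ = 35900 km = 3.590×10⁷ m.
Transfer ellipse a_t = (r₁ + r₂)/2 = 2.125×10⁷ m.
At r₁: circular v_c1 = √(μ/r₁) = 7017 m/s; transfer-periapsis v_p = √[μ(2/r₁ − 1/a_t)] = 9120 m/s.
Δv₁ = v_p − v_c1 = 2104 m/s.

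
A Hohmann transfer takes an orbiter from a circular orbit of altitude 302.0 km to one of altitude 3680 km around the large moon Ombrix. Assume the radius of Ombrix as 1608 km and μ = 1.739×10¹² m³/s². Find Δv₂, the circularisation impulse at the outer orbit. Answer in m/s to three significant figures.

r₁ = 1608 + 302.0 = 1910.0 km = 1.9100×10⁶ m.
r₂ = 1608 + 3680 = 5288.0 km = 5.2880×10⁶ m.
Transfer ellipse a_t = (r₁ + r₂)/2 = 3.599×10⁶ m.
At r₁: circular v_c1 = √(μ/r₁) = 954.2 m/s; transfer-periapsis v_p = √[μ(2/r₁ − 1/a_t)] = 1157 m/s.
At r₂: circular v_c2 = √(μ/r₂) = 573.5 m/s; transfer-apoapsis v_a = √[μ(2/r₂ − 1/a_t)] = 417.8 m/s.
Δv₂ = v_c2 − v_a = 155.7 m/s.

Δv ≈ 156 m/s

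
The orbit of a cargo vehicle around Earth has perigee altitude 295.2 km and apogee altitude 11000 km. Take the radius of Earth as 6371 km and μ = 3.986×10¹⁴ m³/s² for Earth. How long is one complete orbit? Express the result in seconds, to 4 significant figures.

r_p = 6371 + 295.2 = 6666.2 km = 6.6662×10⁶ m.
r_a = 6371 + 11000 = 17371 km = 1.7371×10⁷ m.
Semi-major axis a = (r_p + r_a)/2 = (6666.2 + 17371)/2 = 12019 km = 1.202×10⁷ m.
By Kepler's third law T = 2π√(a³/μ) = 2π × 2.087×10³ = 1.311×10⁴ s.

T ≈ 13110 seconds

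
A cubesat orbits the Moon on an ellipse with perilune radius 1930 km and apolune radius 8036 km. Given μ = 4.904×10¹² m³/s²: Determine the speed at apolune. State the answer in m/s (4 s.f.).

v ≈ 486.2 m/s

Semi-major axis a = (r_p + r_a)/2 = 4983.0 km = 4.983×10⁶ m.
Vis-viva: v² = μ(2/r − 1/a) = 4.904×10¹² × (2.489×10⁻⁷ − 2.007×10⁻⁷) = 2.364×10⁵ m²/s².
v = 486.2 m/s.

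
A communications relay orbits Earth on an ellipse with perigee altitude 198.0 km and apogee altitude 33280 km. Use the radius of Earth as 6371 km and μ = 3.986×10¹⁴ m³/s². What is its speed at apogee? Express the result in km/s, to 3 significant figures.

v ≈ 1.69 km/s

r_p = 6371 + 198.0 = 6569.0 km = 6.5690×10⁶ m.
r_a = 6371 + 33280 = 39651 km = 3.9651×10⁷ m.
Semi-major axis a = (r_p + r_a)/2 = 23110 km = 2.311×10⁷ m.
Vis-viva: v² = μ(2/r − 1/a) = 3.986×10¹⁴ × (5.044×10⁻⁸ − 4.327×10⁻⁸) = 2.857×10⁶ m²/s².
v = 1690 m/s = 1.690 km/s.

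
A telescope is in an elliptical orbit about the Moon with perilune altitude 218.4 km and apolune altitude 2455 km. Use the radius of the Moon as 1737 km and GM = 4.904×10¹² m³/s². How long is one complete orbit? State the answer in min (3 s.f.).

T ≈ 255 min

r_p = 1737 + 218.4 = 1955.4 km = 1.9554×10⁶ m.
r_a = 1737 + 2455 = 4192.0 km = 4.1920×10⁶ m.
Semi-major axis a = (r_p + r_a)/2 = (1955.4 + 4192.0)/2 = 3073.7 km = 3.074×10⁶ m.
By Kepler's third law T = 2π√(a³/μ) = 2π × 2.433×10³ = 1.529×10⁴ s.
= 254.8 min.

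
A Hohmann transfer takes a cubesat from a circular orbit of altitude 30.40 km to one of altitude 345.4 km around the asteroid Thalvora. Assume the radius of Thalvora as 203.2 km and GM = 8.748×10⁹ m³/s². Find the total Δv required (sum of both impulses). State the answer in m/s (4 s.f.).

r₁ = 203.2 + 30.40 = 233.60 km = 2.3360×10⁵ m.
r₂ = 203.2 + 345.4 = 548.60 km = 5.4860×10⁵ m.
Transfer ellipse a_t = (r₁ + r₂)/2 = 3.911×10⁵ m.
At r₁: circular v_c1 = √(μ/r₁) = 193.5 m/s; transfer-periapsis v_p = √[μ(2/r₁ − 1/a_t)] = 229.2 m/s.
Δv₁ = v_p − v_c1 = 35.68 m/s.
At r₂: circular v_c2 = √(μ/r₂) = 126.3 m/s; transfer-apoapsis v_a = √[μ(2/r₂ − 1/a_t)] = 97.59 m/s.
Δv₂ = v_c2 − v_a = 28.68 m/s.
Total Δv = Δv₁ + Δv₂ = 64.36 m/s.

Δv_total ≈ 64.36 m/s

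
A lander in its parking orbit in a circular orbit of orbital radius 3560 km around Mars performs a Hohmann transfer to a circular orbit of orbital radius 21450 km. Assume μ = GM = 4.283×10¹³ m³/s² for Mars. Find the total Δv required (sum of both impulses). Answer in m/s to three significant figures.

r₁ = 3560 km = 3.560×10⁶ m.
r₂ = 21450 km = 2.145×10⁷ m.
Transfer ellipse a_t = (r₁ + r₂)/2 = 1.250×10⁷ m.
At r₁: circular v_c1 = √(μ/r₁) = 3469 m/s; transfer-periapsis v_p = √[μ(2/r₁ − 1/a_t)] = 4543 m/s.
Δv₁ = v_p − v_c1 = 1074 m/s.
At r₂: circular v_c2 = √(μ/r₂) = 1413 m/s; transfer-apoapsis v_a = √[μ(2/r₂ − 1/a_t)] = 754.0 m/s.
Δv₂ = v_c2 − v_a = 659.1 m/s.
Total Δv = Δv₁ + Δv₂ = 1733 m/s.

Δv_total ≈ 1730 m/s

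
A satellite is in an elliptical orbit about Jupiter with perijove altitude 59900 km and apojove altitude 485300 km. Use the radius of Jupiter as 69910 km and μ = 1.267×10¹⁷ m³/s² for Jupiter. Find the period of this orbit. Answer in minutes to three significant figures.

r_p = 69910 + 59900 = 129810 km = 1.2981×10⁸ m.
r_a = 69910 + 485300 = 555210 km = 5.5521×10⁸ m.
Semi-major axis a = (r_p + r_a)/2 = (1.2981×10⁵ + 5.5521×10⁵)/2 = 3.4251×10⁵ km = 3.425×10⁸ m.
By Kepler's third law T = 2π√(a³/μ) = 2π × 1.781×10⁴ = 1.119×10⁵ s.
= 1865 minutes.

T ≈ 1860 minutes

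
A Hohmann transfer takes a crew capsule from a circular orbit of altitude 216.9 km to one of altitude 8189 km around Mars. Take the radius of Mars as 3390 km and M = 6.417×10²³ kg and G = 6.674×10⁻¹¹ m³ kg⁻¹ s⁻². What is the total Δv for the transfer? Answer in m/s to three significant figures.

Δv_total ≈ 1410 m/s

μ = GM = 6.674×10⁻¹¹ × 6.417×10²³ = 4.283×10¹³ m³/s².
r₁ = 3390 + 216.9 = 3606.9 km = 3.6069×10⁶ m.
r₂ = 3390 + 8189 = 11579 km = 1.1579×10⁷ m.
Transfer ellipse a_t = (r₁ + r₂)/2 = 7.593×10⁶ m.
At r₁: circular v_c1 = √(μ/r₁) = 3446 m/s; transfer-periapsis v_p = √[μ(2/r₁ − 1/a_t)] = 4255 m/s.
Δv₁ = v_p − v_c1 = 809.4 m/s.
At r₂: circular v_c2 = √(μ/r₂) = 1923 m/s; transfer-apoapsis v_a = √[μ(2/r₂ − 1/a_t)] = 1326 m/s.
Δv₂ = v_c2 − v_a = 597.7 m/s.
Total Δv = Δv₁ + Δv₂ = 1407 m/s.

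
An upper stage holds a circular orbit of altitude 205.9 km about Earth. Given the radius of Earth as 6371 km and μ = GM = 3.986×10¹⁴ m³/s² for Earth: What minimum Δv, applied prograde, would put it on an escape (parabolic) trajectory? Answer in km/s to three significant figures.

r = 6371 + 205.9 = 6576.9 km = 6.5769×10⁶ m.
Circular speed v_c = √(μ/r) = 7785 m/s.
Escape speed v_esc = √(2μ/r) = √2 × v_c = 11010 m/s.
Δv = v_esc − v_c = 3225 m/s = 3.225 km/s.

Δv ≈ 3.22 km/s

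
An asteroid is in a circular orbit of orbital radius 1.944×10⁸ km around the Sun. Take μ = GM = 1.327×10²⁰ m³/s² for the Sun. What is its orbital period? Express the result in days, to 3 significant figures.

r = 1.944×10⁸ km = 1.944×10¹¹ m.
Kepler's third law: T = 2π√(r³/μ) = 2π√((1.944×10¹¹)³ / 1.327×10²⁰).
r³/μ = 5.536×10¹³ s², so T = 2π × 7.441×10⁶ = 4.675×10⁷ s.
Converting: 4.675×10⁷ s ÷ 86400 = 541.1 days.

T ≈ 541 days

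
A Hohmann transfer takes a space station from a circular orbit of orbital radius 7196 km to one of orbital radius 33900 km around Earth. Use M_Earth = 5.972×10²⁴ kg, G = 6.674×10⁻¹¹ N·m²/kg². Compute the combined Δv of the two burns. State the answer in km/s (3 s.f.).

μ = GM = 6.674×10⁻¹¹ × 5.972×10²⁴ = 3.986×10¹⁴ m³/s².
r₁ = 7196 km = 7.196×10⁶ m.
r₂ = 33900 km = 3.390×10⁷ m.
Transfer ellipse a_t = (r₁ + r₂)/2 = 2.055×10⁷ m.
At r₁: circular v_c1 = √(μ/r₁) = 7442 m/s; transfer-perigee v_p = √[μ(2/r₁ − 1/a_t)] = 9559 m/s.
Δv₁ = v_p − v_c1 = 2117 m/s.
At r₂: circular v_c2 = √(μ/r₂) = 3429 m/s; transfer-apogee v_a = √[μ(2/r₂ − 1/a_t)] = 2029 m/s.
Δv₂ = v_c2 − v_a = 1400 m/s.
Total Δv = Δv₁ + Δv₂ = 3517 m/s = 3.517 km/s.

Δv_total ≈ 3.52 km/s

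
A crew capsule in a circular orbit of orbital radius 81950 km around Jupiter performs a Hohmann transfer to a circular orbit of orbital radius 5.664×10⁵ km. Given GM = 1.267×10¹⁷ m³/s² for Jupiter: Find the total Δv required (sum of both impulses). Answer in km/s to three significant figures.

Δv_total ≈ 20.1 km/s

r₁ = 81950 km = 8.195×10⁷ m.
r₂ = 5.664×10⁵ km = 5.664×10⁸ m.
Transfer ellipse a_t = (r₁ + r₂)/2 = 3.242×10⁸ m.
At r₁: circular v_c1 = √(μ/r₁) = 39320 m/s; transfer-perijove v_p = √[μ(2/r₁ − 1/a_t)] = 51970 m/s.
Δv₁ = v_p − v_c1 = 12650 m/s.
At r₂: circular v_c2 = √(μ/r₂) = 14960 m/s; transfer-apojove v_a = √[μ(2/r₂ − 1/a_t)] = 7520 m/s.
Δv₂ = v_c2 − v_a = 7436 m/s.
Total Δv = Δv₁ + Δv₂ = 20090 m/s = 20.09 km/s.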